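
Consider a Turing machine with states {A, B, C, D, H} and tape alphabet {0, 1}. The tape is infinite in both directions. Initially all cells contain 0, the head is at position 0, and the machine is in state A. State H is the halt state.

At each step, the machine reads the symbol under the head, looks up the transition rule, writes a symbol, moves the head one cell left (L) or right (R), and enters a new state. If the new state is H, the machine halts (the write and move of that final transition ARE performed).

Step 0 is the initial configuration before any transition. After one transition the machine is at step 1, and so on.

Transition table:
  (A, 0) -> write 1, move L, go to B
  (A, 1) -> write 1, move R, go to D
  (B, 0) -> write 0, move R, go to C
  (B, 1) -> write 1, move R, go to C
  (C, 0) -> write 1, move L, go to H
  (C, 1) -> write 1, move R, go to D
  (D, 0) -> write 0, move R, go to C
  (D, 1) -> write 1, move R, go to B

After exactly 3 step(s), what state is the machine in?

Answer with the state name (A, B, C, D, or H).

Step 1: in state A at pos 0, read 0 -> (A,0)->write 1,move L,goto B. Now: state=B, head=-1, tape[-2..1]=0010 (head:  ^)
Step 2: in state B at pos -1, read 0 -> (B,0)->write 0,move R,goto C. Now: state=C, head=0, tape[-2..1]=0010 (head:   ^)
Step 3: in state C at pos 0, read 1 -> (C,1)->write 1,move R,goto D. Now: state=D, head=1, tape[-2..2]=00100 (head:    ^)

Answer: D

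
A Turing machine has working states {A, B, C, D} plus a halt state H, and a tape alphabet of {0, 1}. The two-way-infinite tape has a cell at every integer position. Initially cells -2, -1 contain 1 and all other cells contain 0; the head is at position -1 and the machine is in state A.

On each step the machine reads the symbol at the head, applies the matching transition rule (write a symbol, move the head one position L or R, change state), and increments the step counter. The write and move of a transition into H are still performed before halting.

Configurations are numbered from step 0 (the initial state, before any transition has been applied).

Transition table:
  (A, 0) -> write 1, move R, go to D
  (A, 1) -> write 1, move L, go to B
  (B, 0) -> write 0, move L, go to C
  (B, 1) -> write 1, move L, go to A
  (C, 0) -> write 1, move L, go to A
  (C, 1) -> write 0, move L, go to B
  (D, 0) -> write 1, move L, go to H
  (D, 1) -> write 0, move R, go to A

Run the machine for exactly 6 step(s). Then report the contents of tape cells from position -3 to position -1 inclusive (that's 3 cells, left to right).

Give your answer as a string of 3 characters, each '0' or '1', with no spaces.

Step 1: in state A at pos -1, read 1 -> (A,1)->write 1,move L,goto B. Now: state=B, head=-2, tape[-3..0]=0110 (head:  ^)
Step 2: in state B at pos -2, read 1 -> (B,1)->write 1,move L,goto A. Now: state=A, head=-3, tape[-4..0]=00110 (head:  ^)
Step 3: in state A at pos -3, read 0 -> (A,0)->write 1,move R,goto D. Now: state=D, head=-2, tape[-4..0]=01110 (head:   ^)
Step 4: in state D at pos -2, read 1 -> (D,1)->write 0,move R,goto A. Now: state=A, head=-1, tape[-4..0]=01010 (head:    ^)
Step 5: in state A at pos -1, read 1 -> (A,1)->write 1,move L,goto B. Now: state=B, head=-2, tape[-4..0]=01010 (head:   ^)
Step 6: in state B at pos -2, read 0 -> (B,0)->write 0,move L,goto C. Now: state=C, head=-3, tape[-4..0]=01010 (head:  ^)

Answer: 101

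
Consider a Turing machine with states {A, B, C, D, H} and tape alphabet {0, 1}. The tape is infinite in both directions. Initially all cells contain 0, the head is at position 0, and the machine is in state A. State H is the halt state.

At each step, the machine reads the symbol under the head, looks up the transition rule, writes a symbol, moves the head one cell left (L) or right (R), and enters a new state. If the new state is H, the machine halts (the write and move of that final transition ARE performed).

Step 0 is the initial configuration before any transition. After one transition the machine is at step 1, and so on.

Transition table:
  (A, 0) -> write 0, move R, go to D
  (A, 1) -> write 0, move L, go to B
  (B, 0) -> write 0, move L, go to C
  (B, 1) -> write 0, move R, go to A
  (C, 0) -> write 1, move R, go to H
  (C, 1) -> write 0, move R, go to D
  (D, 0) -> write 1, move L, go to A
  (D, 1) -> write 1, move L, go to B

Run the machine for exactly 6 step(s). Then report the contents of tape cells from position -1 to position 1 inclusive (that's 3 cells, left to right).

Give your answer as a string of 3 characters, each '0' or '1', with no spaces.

Answer: 101

Derivation:
Step 1: in state A at pos 0, read 0 -> (A,0)->write 0,move R,goto D. Now: state=D, head=1, tape[-1..2]=0000 (head:   ^)
Step 2: in state D at pos 1, read 0 -> (D,0)->write 1,move L,goto A. Now: state=A, head=0, tape[-1..2]=0010 (head:  ^)
Step 3: in state A at pos 0, read 0 -> (A,0)->write 0,move R,goto D. Now: state=D, head=1, tape[-1..2]=0010 (head:   ^)
Step 4: in state D at pos 1, read 1 -> (D,1)->write 1,move L,goto B. Now: state=B, head=0, tape[-1..2]=0010 (head:  ^)
Step 5: in state B at pos 0, read 0 -> (B,0)->write 0,move L,goto C. Now: state=C, head=-1, tape[-2..2]=00010 (head:  ^)
Step 6: in state C at pos -1, read 0 -> (C,0)->write 1,move R,goto H. Now: state=H, head=0, tape[-2..2]=01010 (head:   ^)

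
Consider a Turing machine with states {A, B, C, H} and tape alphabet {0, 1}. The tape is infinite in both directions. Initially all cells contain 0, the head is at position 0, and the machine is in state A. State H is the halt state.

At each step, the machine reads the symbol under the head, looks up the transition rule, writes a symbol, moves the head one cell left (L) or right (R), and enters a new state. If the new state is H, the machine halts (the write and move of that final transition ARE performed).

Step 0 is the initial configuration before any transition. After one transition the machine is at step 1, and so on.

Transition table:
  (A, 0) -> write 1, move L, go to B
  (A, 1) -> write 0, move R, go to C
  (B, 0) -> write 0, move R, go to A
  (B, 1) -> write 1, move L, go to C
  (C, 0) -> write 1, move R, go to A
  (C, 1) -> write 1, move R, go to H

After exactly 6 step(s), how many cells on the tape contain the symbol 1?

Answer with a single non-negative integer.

Answer: 2

Derivation:
Step 1: in state A at pos 0, read 0 -> (A,0)->write 1,move L,goto B. Now: state=B, head=-1, tape[-2..1]=0010 (head:  ^)
Step 2: in state B at pos -1, read 0 -> (B,0)->write 0,move R,goto A. Now: state=A, head=0, tape[-2..1]=0010 (head:   ^)
Step 3: in state A at pos 0, read 1 -> (A,1)->write 0,move R,goto C. Now: state=C, head=1, tape[-2..2]=00000 (head:    ^)
Step 4: in state C at pos 1, read 0 -> (C,0)->write 1,move R,goto A. Now: state=A, head=2, tape[-2..3]=000100 (head:     ^)
Step 5: in state A at pos 2, read 0 -> (A,0)->write 1,move L,goto B. Now: state=B, head=1, tape[-2..3]=000110 (head:    ^)
Step 6: in state B at pos 1, read 1 -> (B,1)->write 1,move L,goto C. Now: state=C, head=0, tape[-2..3]=000110 (head:   ^)
Cells containing 1 after step 6: {1, 2} -> 2 cell(s)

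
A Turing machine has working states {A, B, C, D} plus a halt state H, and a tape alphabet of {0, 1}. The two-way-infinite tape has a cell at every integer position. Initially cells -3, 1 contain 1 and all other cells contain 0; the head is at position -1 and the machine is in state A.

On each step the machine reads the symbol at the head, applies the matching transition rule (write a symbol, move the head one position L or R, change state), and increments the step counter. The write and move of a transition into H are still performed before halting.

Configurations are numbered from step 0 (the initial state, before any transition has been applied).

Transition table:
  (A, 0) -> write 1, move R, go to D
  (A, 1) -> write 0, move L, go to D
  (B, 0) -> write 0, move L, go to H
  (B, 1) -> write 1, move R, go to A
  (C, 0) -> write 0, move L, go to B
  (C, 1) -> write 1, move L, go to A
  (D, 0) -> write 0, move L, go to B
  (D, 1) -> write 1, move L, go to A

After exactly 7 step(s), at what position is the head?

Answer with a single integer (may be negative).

Step 1: in state A at pos -1, read 0 -> (A,0)->write 1,move R,goto D. Now: state=D, head=0, tape[-4..2]=0101010 (head:     ^)
Step 2: in state D at pos 0, read 0 -> (D,0)->write 0,move L,goto B. Now: state=B, head=-1, tape[-4..2]=0101010 (head:    ^)
Step 3: in state B at pos -1, read 1 -> (B,1)->write 1,move R,goto A. Now: state=A, head=0, tape[-4..2]=0101010 (head:     ^)
Step 4: in state A at pos 0, read 0 -> (A,0)->write 1,move R,goto D. Now: state=D, head=1, tape[-4..2]=0101110 (head:      ^)
Step 5: in state D at pos 1, read 1 -> (D,1)->write 1,move L,goto A. Now: state=A, head=0, tape[-4..2]=0101110 (head:     ^)
Step 6: in state A at pos 0, read 1 -> (A,1)->write 0,move L,goto D. Now: state=D, head=-1, tape[-4..2]=0101010 (head:    ^)
Step 7: in state D at pos -1, read 1 -> (D,1)->write 1,move L,goto A. Now: state=A, head=-2, tape[-4..2]=0101010 (head:   ^)

Answer: -2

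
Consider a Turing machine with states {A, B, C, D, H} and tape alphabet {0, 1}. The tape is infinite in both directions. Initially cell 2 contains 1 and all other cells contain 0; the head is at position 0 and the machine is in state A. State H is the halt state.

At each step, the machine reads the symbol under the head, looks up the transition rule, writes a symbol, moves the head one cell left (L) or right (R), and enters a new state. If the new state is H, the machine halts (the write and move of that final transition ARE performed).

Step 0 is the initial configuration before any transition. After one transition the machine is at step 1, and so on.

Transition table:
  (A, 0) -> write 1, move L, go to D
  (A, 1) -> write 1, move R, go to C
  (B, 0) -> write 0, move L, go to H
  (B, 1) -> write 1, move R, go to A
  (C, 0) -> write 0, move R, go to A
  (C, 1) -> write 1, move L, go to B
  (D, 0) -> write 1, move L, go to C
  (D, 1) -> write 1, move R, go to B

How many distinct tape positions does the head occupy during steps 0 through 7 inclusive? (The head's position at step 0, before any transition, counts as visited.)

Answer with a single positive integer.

Answer: 4

Derivation:
Step 1: in state A at pos 0, read 0 -> (A,0)->write 1,move L,goto D. Now: state=D, head=-1, tape[-2..3]=001010 (head:  ^)
Step 2: in state D at pos -1, read 0 -> (D,0)->write 1,move L,goto C. Now: state=C, head=-2, tape[-3..3]=0011010 (head:  ^)
Step 3: in state C at pos -2, read 0 -> (C,0)->write 0,move R,goto A. Now: state=A, head=-1, tape[-3..3]=0011010 (head:   ^)
Step 4: in state A at pos -1, read 1 -> (A,1)->write 1,move R,goto C. Now: state=C, head=0, tape[-3..3]=0011010 (head:    ^)
Step 5: in state C at pos 0, read 1 -> (C,1)->write 1,move L,goto B. Now: state=B, head=-1, tape[-3..3]=0011010 (head:   ^)
Step 6: in state B at pos -1, read 1 -> (B,1)->write 1,move R,goto A. Now: state=A, head=0, tape[-3..3]=0011010 (head:    ^)
Step 7: in state A at pos 0, read 1 -> (A,1)->write 1,move R,goto C. Now: state=C, head=1, tape[-3..3]=0011010 (head:     ^)
Head positions at steps 0..7: starting at 0, distinct positions visited = {-2, -1, 0, 1} -> 4 position(s)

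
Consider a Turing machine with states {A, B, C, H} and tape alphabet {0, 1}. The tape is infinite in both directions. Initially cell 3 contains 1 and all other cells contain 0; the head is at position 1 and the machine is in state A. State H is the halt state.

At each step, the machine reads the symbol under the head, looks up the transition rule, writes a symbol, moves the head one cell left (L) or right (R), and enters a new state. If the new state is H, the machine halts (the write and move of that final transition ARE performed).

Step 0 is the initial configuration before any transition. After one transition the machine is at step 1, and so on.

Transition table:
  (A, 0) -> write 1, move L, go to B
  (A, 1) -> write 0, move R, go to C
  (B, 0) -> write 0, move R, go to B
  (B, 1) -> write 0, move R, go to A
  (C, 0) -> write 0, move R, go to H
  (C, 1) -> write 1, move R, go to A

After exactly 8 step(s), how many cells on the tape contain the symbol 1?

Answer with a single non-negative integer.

Answer: 0

Derivation:
Step 1: in state A at pos 1, read 0 -> (A,0)->write 1,move L,goto B. Now: state=B, head=0, tape[-1..4]=001010 (head:  ^)
Step 2: in state B at pos 0, read 0 -> (B,0)->write 0,move R,goto B. Now: state=B, head=1, tape[-1..4]=001010 (head:   ^)
Step 3: in state B at pos 1, read 1 -> (B,1)->write 0,move R,goto A. Now: state=A, head=2, tape[-1..4]=000010 (head:    ^)
Step 4: in state A at pos 2, read 0 -> (A,0)->write 1,move L,goto B. Now: state=B, head=1, tape[-1..4]=000110 (head:   ^)
Step 5: in state B at pos 1, read 0 -> (B,0)->write 0,move R,goto B. Now: state=B, head=2, tape[-1..4]=000110 (head:    ^)
Step 6: in state B at pos 2, read 1 -> (B,1)->write 0,move R,goto A. Now: state=A, head=3, tape[-1..4]=000010 (head:     ^)
Step 7: in state A at pos 3, read 1 -> (A,1)->write 0,move R,goto C. Now: state=C, head=4, tape[-1..5]=0000000 (head:      ^)
Step 8: in state C at pos 4, read 0 -> (C,0)->write 0,move R,goto H. Now: state=H, head=5, tape[-1..6]=00000000 (head:       ^)
No cell contains 1 after step 8 -> 0 cell(s)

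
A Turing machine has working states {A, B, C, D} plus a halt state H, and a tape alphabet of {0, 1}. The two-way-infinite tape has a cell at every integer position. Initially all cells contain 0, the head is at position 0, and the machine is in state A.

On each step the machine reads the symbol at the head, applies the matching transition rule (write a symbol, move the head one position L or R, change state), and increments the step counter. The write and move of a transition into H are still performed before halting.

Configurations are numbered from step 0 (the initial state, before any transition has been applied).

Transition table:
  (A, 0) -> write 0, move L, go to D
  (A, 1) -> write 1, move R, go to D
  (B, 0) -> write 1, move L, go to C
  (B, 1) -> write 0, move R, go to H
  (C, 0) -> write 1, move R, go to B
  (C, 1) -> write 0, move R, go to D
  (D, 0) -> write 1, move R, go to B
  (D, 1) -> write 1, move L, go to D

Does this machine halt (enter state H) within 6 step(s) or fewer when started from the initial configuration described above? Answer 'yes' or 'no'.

Step 1: in state A at pos 0, read 0 -> (A,0)->write 0,move L,goto D. Now: state=D, head=-1, tape[-2..1]=0000 (head:  ^)
Step 2: in state D at pos -1, read 0 -> (D,0)->write 1,move R,goto B. Now: state=B, head=0, tape[-2..1]=0100 (head:   ^)
Step 3: in state B at pos 0, read 0 -> (B,0)->write 1,move L,goto C. Now: state=C, head=-1, tape[-2..1]=0110 (head:  ^)
Step 4: in state C at pos -1, read 1 -> (C,1)->write 0,move R,goto D. Now: state=D, head=0, tape[-2..1]=0010 (head:   ^)
Step 5: in state D at pos 0, read 1 -> (D,1)->write 1,move L,goto D. Now: state=D, head=-1, tape[-2..1]=0010 (head:  ^)
Step 6: in state D at pos -1, read 0 -> (D,0)->write 1,move R,goto B. Now: state=B, head=0, tape[-2..1]=0110 (head:   ^)
After 6 step(s): state = B (not H) -> not halted within 6 -> no

Answer: no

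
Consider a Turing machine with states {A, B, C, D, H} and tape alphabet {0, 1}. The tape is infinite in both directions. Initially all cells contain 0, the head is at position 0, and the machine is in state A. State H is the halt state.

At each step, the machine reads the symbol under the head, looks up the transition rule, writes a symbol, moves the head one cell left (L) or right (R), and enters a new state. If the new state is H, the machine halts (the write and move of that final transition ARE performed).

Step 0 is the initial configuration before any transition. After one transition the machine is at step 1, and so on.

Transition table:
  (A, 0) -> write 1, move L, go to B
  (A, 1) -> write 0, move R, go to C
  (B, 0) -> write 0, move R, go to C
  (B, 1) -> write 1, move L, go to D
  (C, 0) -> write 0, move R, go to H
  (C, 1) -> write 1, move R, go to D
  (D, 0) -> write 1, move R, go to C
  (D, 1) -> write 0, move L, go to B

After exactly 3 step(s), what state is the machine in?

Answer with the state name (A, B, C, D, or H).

Step 1: in state A at pos 0, read 0 -> (A,0)->write 1,move L,goto B. Now: state=B, head=-1, tape[-2..1]=0010 (head:  ^)
Step 2: in state B at pos -1, read 0 -> (B,0)->write 0,move R,goto C. Now: state=C, head=0, tape[-2..1]=0010 (head:   ^)
Step 3: in state C at pos 0, read 1 -> (C,1)->write 1,move R,goto D. Now: state=D, head=1, tape[-2..2]=00100 (head:    ^)

Answer: D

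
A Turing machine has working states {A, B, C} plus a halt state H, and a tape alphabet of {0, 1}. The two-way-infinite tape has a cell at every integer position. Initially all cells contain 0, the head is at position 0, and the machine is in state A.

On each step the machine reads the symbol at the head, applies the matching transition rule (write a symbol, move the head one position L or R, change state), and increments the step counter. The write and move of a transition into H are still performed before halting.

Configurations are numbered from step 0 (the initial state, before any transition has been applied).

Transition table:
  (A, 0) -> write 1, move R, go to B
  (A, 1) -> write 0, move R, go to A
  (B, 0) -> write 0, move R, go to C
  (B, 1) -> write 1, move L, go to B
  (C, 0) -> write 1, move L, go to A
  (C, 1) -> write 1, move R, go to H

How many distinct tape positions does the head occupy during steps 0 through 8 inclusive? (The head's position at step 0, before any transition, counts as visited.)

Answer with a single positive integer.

Answer: 4

Derivation:
Step 1: in state A at pos 0, read 0 -> (A,0)->write 1,move R,goto B. Now: state=B, head=1, tape[-1..2]=0100 (head:   ^)
Step 2: in state B at pos 1, read 0 -> (B,0)->write 0,move R,goto C. Now: state=C, head=2, tape[-1..3]=01000 (head:    ^)
Step 3: in state C at pos 2, read 0 -> (C,0)->write 1,move L,goto A. Now: state=A, head=1, tape[-1..3]=01010 (head:   ^)
Step 4: in state A at pos 1, read 0 -> (A,0)->write 1,move R,goto B. Now: state=B, head=2, tape[-1..3]=01110 (head:    ^)
Step 5: in state B at pos 2, read 1 -> (B,1)->write 1,move L,goto B. Now: state=B, head=1, tape[-1..3]=01110 (head:   ^)
Step 6: in state B at pos 1, read 1 -> (B,1)->write 1,move L,goto B. Now: state=B, head=0, tape[-1..3]=01110 (head:  ^)
Step 7: in state B at pos 0, read 1 -> (B,1)->write 1,move L,goto B. Now: state=B, head=-1, tape[-2..3]=001110 (head:  ^)
Step 8: in state B at pos -1, read 0 -> (B,0)->write 0,move R,goto C. Now: state=C, head=0, tape[-2..3]=001110 (head:   ^)
Head positions at steps 0..8: starting at 0, distinct positions visited = {-1, 0, 1, 2} -> 4 position(s)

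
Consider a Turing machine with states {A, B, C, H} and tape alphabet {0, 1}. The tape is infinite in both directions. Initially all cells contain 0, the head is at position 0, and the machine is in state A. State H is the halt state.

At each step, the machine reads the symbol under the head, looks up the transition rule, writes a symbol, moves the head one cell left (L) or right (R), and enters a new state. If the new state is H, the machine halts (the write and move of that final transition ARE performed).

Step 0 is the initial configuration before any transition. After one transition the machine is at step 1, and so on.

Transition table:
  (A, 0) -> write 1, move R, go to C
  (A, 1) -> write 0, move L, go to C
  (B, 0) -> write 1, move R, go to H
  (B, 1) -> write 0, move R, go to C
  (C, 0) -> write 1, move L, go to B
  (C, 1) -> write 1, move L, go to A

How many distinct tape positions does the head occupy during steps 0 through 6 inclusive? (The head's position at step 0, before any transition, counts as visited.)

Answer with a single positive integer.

Answer: 2

Derivation:
Step 1: in state A at pos 0, read 0 -> (A,0)->write 1,move R,goto C. Now: state=C, head=1, tape[-1..2]=0100 (head:   ^)
Step 2: in state C at pos 1, read 0 -> (C,0)->write 1,move L,goto B. Now: state=B, head=0, tape[-1..2]=0110 (head:  ^)
Step 3: in state B at pos 0, read 1 -> (B,1)->write 0,move R,goto C. Now: state=C, head=1, tape[-1..2]=0010 (head:   ^)
Step 4: in state C at pos 1, read 1 -> (C,1)->write 1,move L,goto A. Now: state=A, head=0, tape[-1..2]=0010 (head:  ^)
Step 5: in state A at pos 0, read 0 -> (A,0)->write 1,move R,goto C. Now: state=C, head=1, tape[-1..2]=0110 (head:   ^)
Step 6: in state C at pos 1, read 1 -> (C,1)->write 1,move L,goto A. Now: state=A, head=0, tape[-1..2]=0110 (head:  ^)
Head positions at steps 0..6: starting at 0, distinct positions visited = {0, 1} -> 2 position(s)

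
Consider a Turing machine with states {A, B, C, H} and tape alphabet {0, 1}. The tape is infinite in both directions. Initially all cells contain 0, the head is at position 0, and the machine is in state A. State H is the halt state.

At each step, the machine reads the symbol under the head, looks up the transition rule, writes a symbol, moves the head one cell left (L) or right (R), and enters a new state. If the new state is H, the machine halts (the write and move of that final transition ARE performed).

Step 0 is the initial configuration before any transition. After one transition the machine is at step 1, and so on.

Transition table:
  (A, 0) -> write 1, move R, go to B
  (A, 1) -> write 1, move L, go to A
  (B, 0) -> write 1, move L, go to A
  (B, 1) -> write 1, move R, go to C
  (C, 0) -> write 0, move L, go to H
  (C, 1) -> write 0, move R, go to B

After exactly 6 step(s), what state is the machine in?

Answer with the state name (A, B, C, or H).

Step 1: in state A at pos 0, read 0 -> (A,0)->write 1,move R,goto B. Now: state=B, head=1, tape[-1..2]=0100 (head:   ^)
Step 2: in state B at pos 1, read 0 -> (B,0)->write 1,move L,goto A. Now: state=A, head=0, tape[-1..2]=0110 (head:  ^)
Step 3: in state A at pos 0, read 1 -> (A,1)->write 1,move L,goto A. Now: state=A, head=-1, tape[-2..2]=00110 (head:  ^)
Step 4: in state A at pos -1, read 0 -> (A,0)->write 1,move R,goto B. Now: state=B, head=0, tape[-2..2]=01110 (head:   ^)
Step 5: in state B at pos 0, read 1 -> (B,1)->write 1,move R,goto C. Now: state=C, head=1, tape[-2..2]=01110 (head:    ^)
Step 6: in state C at pos 1, read 1 -> (C,1)->write 0,move R,goto B. Now: state=B, head=2, tape[-2..3]=011000 (head:     ^)

Answer: B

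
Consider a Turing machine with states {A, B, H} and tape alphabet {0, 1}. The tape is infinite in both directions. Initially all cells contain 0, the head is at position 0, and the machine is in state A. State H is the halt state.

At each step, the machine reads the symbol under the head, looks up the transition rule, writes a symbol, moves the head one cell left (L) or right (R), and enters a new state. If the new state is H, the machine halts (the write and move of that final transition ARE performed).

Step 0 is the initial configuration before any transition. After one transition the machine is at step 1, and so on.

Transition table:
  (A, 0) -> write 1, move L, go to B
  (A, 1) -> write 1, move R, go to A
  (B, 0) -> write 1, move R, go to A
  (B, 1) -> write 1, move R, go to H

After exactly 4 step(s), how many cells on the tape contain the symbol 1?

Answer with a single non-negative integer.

Answer: 3

Derivation:
Step 1: in state A at pos 0, read 0 -> (A,0)->write 1,move L,goto B. Now: state=B, head=-1, tape[-2..1]=0010 (head:  ^)
Step 2: in state B at pos -1, read 0 -> (B,0)->write 1,move R,goto A. Now: state=A, head=0, tape[-2..1]=0110 (head:   ^)
Step 3: in state A at pos 0, read 1 -> (A,1)->write 1,move R,goto A. Now: state=A, head=1, tape[-2..2]=01100 (head:    ^)
Step 4: in state A at pos 1, read 0 -> (A,0)->write 1,move L,goto B. Now: state=B, head=0, tape[-2..2]=01110 (head:   ^)
Cells containing 1 after step 4: {-1, 0, 1} -> 3 cell(s)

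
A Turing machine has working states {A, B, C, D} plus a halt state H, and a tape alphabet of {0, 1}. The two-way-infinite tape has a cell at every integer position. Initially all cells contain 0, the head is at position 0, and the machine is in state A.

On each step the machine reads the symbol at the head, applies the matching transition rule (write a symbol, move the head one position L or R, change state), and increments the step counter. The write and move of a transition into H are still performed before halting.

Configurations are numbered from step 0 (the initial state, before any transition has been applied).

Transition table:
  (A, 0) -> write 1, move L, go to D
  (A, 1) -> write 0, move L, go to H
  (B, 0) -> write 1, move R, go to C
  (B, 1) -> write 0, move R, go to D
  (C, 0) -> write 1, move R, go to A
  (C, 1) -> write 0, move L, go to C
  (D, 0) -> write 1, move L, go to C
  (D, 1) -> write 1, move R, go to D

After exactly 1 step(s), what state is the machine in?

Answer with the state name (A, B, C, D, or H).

Step 1: in state A at pos 0, read 0 -> (A,0)->write 1,move L,goto D. Now: state=D, head=-1, tape[-2..1]=0010 (head:  ^)

Answer: D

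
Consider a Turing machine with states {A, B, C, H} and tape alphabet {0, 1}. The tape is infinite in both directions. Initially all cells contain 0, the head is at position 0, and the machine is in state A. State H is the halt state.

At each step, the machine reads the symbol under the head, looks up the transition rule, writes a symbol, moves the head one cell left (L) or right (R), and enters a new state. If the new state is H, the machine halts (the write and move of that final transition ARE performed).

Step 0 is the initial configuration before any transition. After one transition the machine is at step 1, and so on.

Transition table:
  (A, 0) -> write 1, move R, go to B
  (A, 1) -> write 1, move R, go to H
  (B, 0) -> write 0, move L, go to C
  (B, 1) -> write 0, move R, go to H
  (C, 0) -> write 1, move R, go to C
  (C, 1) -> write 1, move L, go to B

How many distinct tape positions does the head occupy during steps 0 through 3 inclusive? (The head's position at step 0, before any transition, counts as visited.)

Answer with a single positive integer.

Step 1: in state A at pos 0, read 0 -> (A,0)->write 1,move R,goto B. Now: state=B, head=1, tape[-1..2]=0100 (head:   ^)
Step 2: in state B at pos 1, read 0 -> (B,0)->write 0,move L,goto C. Now: state=C, head=0, tape[-1..2]=0100 (head:  ^)
Step 3: in state C at pos 0, read 1 -> (C,1)->write 1,move L,goto B. Now: state=B, head=-1, tape[-2..2]=00100 (head:  ^)
Head positions at steps 0..3: starting at 0, distinct positions visited = {-1, 0, 1} -> 3 position(s)

Answer: 3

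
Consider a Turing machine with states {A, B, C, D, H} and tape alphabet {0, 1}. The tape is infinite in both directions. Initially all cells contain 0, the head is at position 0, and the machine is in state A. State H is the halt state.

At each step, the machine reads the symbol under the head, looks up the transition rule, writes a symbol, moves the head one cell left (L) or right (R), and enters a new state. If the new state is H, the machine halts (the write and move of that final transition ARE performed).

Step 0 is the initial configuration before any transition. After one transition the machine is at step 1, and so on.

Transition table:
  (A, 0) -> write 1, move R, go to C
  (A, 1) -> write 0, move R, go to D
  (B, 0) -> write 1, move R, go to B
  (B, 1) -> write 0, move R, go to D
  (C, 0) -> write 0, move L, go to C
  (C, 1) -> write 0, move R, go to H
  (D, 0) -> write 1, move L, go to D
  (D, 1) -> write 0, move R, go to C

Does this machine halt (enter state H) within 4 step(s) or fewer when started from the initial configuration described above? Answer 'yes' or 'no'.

Answer: yes

Derivation:
Step 1: in state A at pos 0, read 0 -> (A,0)->write 1,move R,goto C. Now: state=C, head=1, tape[-1..2]=0100 (head:   ^)
Step 2: in state C at pos 1, read 0 -> (C,0)->write 0,move L,goto C. Now: state=C, head=0, tape[-1..2]=0100 (head:  ^)
Step 3: in state C at pos 0, read 1 -> (C,1)->write 0,move R,goto H. Now: state=H, head=1, tape[-1..2]=0000 (head:   ^)
State H reached at step 3; 3 <= 4 -> yes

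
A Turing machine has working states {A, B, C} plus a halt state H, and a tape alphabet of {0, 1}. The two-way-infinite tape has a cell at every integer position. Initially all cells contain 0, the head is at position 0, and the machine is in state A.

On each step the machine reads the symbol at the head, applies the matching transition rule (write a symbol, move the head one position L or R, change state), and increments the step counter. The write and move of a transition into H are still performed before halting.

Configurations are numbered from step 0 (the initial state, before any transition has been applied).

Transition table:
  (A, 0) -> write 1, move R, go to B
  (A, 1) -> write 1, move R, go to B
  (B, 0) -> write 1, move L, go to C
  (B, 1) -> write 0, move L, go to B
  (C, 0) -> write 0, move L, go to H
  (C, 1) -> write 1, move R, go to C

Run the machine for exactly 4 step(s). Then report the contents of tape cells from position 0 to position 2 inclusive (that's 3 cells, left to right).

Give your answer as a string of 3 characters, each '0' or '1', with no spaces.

Answer: 110

Derivation:
Step 1: in state A at pos 0, read 0 -> (A,0)->write 1,move R,goto B. Now: state=B, head=1, tape[-1..2]=0100 (head:   ^)
Step 2: in state B at pos 1, read 0 -> (B,0)->write 1,move L,goto C. Now: state=C, head=0, tape[-1..2]=0110 (head:  ^)
Step 3: in state C at pos 0, read 1 -> (C,1)->write 1,move R,goto C. Now: state=C, head=1, tape[-1..2]=0110 (head:   ^)
Step 4: in state C at pos 1, read 1 -> (C,1)->write 1,move R,goto C. Now: state=C, head=2, tape[-1..3]=01100 (head:    ^)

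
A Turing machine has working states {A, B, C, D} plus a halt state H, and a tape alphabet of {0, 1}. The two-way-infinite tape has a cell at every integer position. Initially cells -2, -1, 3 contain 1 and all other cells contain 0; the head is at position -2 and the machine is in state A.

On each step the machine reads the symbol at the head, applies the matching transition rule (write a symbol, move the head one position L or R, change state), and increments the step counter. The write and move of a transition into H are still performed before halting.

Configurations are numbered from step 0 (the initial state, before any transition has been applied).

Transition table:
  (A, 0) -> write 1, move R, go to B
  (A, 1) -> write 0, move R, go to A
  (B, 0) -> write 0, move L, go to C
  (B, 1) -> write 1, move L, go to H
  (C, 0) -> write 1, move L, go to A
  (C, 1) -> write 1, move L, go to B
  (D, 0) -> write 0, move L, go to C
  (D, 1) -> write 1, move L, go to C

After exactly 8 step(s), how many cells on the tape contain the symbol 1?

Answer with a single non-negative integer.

Step 1: in state A at pos -2, read 1 -> (A,1)->write 0,move R,goto A. Now: state=A, head=-1, tape[-3..4]=00100010 (head:   ^)
Step 2: in state A at pos -1, read 1 -> (A,1)->write 0,move R,goto A. Now: state=A, head=0, tape[-3..4]=00000010 (head:    ^)
Step 3: in state A at pos 0, read 0 -> (A,0)->write 1,move R,goto B. Now: state=B, head=1, tape[-3..4]=00010010 (head:     ^)
Step 4: in state B at pos 1, read 0 -> (B,0)->write 0,move L,goto C. Now: state=C, head=0, tape[-3..4]=00010010 (head:    ^)
Step 5: in state C at pos 0, read 1 -> (C,1)->write 1,move L,goto B. Now: state=B, head=-1, tape[-3..4]=00010010 (head:   ^)
Step 6: in state B at pos -1, read 0 -> (B,0)->write 0,move L,goto C. Now: state=C, head=-2, tape[-3..4]=00010010 (head:  ^)
Step 7: in state C at pos -2, read 0 -> (C,0)->write 1,move L,goto A. Now: state=A, head=-3, tape[-4..4]=001010010 (head:  ^)
Step 8: in state A at pos -3, read 0 -> (A,0)->write 1,move R,goto B. Now: state=B, head=-2, tape[-4..4]=011010010 (head:   ^)
Cells containing 1 after step 8: {-3, -2, 0, 3} -> 4 cell(s)

Answer: 4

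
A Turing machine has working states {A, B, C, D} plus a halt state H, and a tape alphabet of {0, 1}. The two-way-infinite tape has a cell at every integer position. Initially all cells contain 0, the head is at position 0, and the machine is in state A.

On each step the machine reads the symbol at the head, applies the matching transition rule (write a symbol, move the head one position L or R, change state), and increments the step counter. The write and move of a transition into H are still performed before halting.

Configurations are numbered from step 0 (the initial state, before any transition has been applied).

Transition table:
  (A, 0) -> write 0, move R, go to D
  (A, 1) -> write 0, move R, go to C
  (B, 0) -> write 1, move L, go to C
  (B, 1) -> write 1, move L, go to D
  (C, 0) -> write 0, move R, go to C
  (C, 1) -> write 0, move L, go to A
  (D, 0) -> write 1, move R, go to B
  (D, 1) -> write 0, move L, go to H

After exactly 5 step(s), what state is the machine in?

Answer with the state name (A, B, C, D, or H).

Answer: D

Derivation:
Step 1: in state A at pos 0, read 0 -> (A,0)->write 0,move R,goto D. Now: state=D, head=1, tape[-1..2]=0000 (head:   ^)
Step 2: in state D at pos 1, read 0 -> (D,0)->write 1,move R,goto B. Now: state=B, head=2, tape[-1..3]=00100 (head:    ^)
Step 3: in state B at pos 2, read 0 -> (B,0)->write 1,move L,goto C. Now: state=C, head=1, tape[-1..3]=00110 (head:   ^)
Step 4: in state C at pos 1, read 1 -> (C,1)->write 0,move L,goto A. Now: state=A, head=0, tape[-1..3]=00010 (head:  ^)
Step 5: in state A at pos 0, read 0 -> (A,0)->write 0,move R,goto D. Now: state=D, head=1, tape[-1..3]=00010 (head:   ^)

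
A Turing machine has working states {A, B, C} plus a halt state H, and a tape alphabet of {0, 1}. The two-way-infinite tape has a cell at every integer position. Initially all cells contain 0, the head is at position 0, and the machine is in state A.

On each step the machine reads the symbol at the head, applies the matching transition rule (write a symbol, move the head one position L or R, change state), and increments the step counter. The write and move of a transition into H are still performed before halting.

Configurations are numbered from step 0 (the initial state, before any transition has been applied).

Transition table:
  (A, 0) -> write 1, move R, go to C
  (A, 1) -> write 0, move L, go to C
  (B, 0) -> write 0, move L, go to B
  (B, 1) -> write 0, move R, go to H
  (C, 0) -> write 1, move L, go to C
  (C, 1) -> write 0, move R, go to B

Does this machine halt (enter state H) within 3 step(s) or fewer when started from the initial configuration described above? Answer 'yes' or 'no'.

Answer: no

Derivation:
Step 1: in state A at pos 0, read 0 -> (A,0)->write 1,move R,goto C. Now: state=C, head=1, tape[-1..2]=0100 (head:   ^)
Step 2: in state C at pos 1, read 0 -> (C,0)->write 1,move L,goto C. Now: state=C, head=0, tape[-1..2]=0110 (head:  ^)
Step 3: in state C at pos 0, read 1 -> (C,1)->write 0,move R,goto B. Now: state=B, head=1, tape[-1..2]=0010 (head:   ^)
After 3 step(s): state = B (not H) -> not halted within 3 -> no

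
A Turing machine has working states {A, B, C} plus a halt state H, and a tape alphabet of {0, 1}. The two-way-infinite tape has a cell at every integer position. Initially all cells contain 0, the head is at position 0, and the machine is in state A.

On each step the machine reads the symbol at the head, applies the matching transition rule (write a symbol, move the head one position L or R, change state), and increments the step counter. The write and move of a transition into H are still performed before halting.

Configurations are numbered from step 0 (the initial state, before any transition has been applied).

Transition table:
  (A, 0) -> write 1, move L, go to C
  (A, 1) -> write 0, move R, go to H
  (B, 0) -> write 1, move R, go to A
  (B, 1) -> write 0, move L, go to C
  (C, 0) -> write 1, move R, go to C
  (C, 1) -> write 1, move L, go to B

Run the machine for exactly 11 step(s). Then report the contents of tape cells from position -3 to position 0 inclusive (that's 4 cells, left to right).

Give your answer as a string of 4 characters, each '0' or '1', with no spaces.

Answer: 1001

Derivation:
Step 1: in state A at pos 0, read 0 -> (A,0)->write 1,move L,goto C. Now: state=C, head=-1, tape[-2..1]=0010 (head:  ^)
Step 2: in state C at pos -1, read 0 -> (C,0)->write 1,move R,goto C. Now: state=C, head=0, tape[-2..1]=0110 (head:   ^)
Step 3: in state C at pos 0, read 1 -> (C,1)->write 1,move L,goto B. Now: state=B, head=-1, tape[-2..1]=0110 (head:  ^)
Step 4: in state B at pos -1, read 1 -> (B,1)->write 0,move L,goto C. Now: state=C, head=-2, tape[-3..1]=00010 (head:  ^)
Step 5: in state C at pos -2, read 0 -> (C,0)->write 1,move R,goto C. Now: state=C, head=-1, tape[-3..1]=01010 (head:   ^)
Step 6: in state C at pos -1, read 0 -> (C,0)->write 1,move R,goto C. Now: state=C, head=0, tape[-3..1]=01110 (head:    ^)
Step 7: in state C at pos 0, read 1 -> (C,1)->write 1,move L,goto B. Now: state=B, head=-1, tape[-3..1]=01110 (head:   ^)
Step 8: in state B at pos -1, read 1 -> (B,1)->write 0,move L,goto C. Now: state=C, head=-2, tape[-3..1]=01010 (head:  ^)
Step 9: in state C at pos -2, read 1 -> (C,1)->write 1,move L,goto B. Now: state=B, head=-3, tape[-4..1]=001010 (head:  ^)
Step 10: in state B at pos -3, read 0 -> (B,0)->write 1,move R,goto A. Now: state=A, head=-2, tape[-4..1]=011010 (head:   ^)
Step 11: in state A at pos -2, read 1 -> (A,1)->write 0,move R,goto H. Now: state=H, head=-1, tape[-4..1]=010010 (head:    ^)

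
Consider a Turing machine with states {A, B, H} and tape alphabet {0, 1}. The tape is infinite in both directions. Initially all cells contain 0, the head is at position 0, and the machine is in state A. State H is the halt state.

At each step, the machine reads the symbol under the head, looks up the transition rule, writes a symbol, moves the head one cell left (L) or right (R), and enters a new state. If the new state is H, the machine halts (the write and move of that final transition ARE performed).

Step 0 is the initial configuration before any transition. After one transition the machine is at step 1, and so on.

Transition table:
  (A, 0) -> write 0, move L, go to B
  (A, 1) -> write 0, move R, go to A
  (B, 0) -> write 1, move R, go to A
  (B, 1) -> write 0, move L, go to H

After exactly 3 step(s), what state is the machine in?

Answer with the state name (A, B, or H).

Step 1: in state A at pos 0, read 0 -> (A,0)->write 0,move L,goto B. Now: state=B, head=-1, tape[-2..1]=0000 (head:  ^)
Step 2: in state B at pos -1, read 0 -> (B,0)->write 1,move R,goto A. Now: state=A, head=0, tape[-2..1]=0100 (head:   ^)
Step 3: in state A at pos 0, read 0 -> (A,0)->write 0,move L,goto B. Now: state=B, head=-1, tape[-2..1]=0100 (head:  ^)

Answer: B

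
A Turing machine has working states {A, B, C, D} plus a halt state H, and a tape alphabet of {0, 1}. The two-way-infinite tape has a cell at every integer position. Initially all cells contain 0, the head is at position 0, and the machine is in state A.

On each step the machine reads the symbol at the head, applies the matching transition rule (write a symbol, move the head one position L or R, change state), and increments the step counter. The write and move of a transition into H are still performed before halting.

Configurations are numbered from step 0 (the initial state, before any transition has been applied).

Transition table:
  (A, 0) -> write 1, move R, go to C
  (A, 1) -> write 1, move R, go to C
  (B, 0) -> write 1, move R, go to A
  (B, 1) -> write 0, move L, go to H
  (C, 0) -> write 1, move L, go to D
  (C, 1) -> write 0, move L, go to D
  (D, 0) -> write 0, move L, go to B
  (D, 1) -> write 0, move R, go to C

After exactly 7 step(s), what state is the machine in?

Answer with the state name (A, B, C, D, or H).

Step 1: in state A at pos 0, read 0 -> (A,0)->write 1,move R,goto C. Now: state=C, head=1, tape[-1..2]=0100 (head:   ^)
Step 2: in state C at pos 1, read 0 -> (C,0)->write 1,move L,goto D. Now: state=D, head=0, tape[-1..2]=0110 (head:  ^)
Step 3: in state D at pos 0, read 1 -> (D,1)->write 0,move R,goto C. Now: state=C, head=1, tape[-1..2]=0010 (head:   ^)
Step 4: in state C at pos 1, read 1 -> (C,1)->write 0,move L,goto D. Now: state=D, head=0, tape[-1..2]=0000 (head:  ^)
Step 5: in state D at pos 0, read 0 -> (D,0)->write 0,move L,goto B. Now: state=B, head=-1, tape[-2..2]=00000 (head:  ^)
Step 6: in state B at pos -1, read 0 -> (B,0)->write 1,move R,goto A. Now: state=A, head=0, tape[-2..2]=01000 (head:   ^)
Step 7: in state A at pos 0, read 0 -> (A,0)->write 1,move R,goto C. Now: state=C, head=1, tape[-2..2]=01100 (head:    ^)

Answer: C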